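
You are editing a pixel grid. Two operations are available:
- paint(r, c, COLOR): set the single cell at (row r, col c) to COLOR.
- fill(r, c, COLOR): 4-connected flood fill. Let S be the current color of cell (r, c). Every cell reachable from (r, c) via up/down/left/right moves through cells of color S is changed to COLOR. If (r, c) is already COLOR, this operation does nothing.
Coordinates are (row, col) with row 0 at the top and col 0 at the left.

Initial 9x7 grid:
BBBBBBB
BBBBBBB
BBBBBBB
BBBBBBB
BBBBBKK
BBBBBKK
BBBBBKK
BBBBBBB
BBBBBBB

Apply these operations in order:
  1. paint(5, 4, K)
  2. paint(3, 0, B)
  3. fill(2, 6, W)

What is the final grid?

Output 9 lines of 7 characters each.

Answer: WWWWWWW
WWWWWWW
WWWWWWW
WWWWWWW
WWWWWKK
WWWWKKK
WWWWWKK
WWWWWWW
WWWWWWW

Derivation:
After op 1 paint(5,4,K):
BBBBBBB
BBBBBBB
BBBBBBB
BBBBBBB
BBBBBKK
BBBBKKK
BBBBBKK
BBBBBBB
BBBBBBB
After op 2 paint(3,0,B):
BBBBBBB
BBBBBBB
BBBBBBB
BBBBBBB
BBBBBKK
BBBBKKK
BBBBBKK
BBBBBBB
BBBBBBB
After op 3 fill(2,6,W) [56 cells changed]:
WWWWWWW
WWWWWWW
WWWWWWW
WWWWWWW
WWWWWKK
WWWWKKK
WWWWWKK
WWWWWWW
WWWWWWW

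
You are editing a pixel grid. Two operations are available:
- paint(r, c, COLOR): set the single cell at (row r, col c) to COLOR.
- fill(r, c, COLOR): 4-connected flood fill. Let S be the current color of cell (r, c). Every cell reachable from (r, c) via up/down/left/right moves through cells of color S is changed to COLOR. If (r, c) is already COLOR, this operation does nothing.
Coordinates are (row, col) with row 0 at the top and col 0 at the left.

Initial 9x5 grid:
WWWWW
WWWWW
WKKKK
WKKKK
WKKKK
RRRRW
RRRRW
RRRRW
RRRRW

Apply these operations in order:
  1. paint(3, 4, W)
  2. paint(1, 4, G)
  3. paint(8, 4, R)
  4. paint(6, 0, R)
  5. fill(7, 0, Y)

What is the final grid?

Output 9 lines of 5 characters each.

After op 1 paint(3,4,W):
WWWWW
WWWWW
WKKKK
WKKKW
WKKKK
RRRRW
RRRRW
RRRRW
RRRRW
After op 2 paint(1,4,G):
WWWWW
WWWWG
WKKKK
WKKKW
WKKKK
RRRRW
RRRRW
RRRRW
RRRRW
After op 3 paint(8,4,R):
WWWWW
WWWWG
WKKKK
WKKKW
WKKKK
RRRRW
RRRRW
RRRRW
RRRRR
After op 4 paint(6,0,R):
WWWWW
WWWWG
WKKKK
WKKKW
WKKKK
RRRRW
RRRRW
RRRRW
RRRRR
After op 5 fill(7,0,Y) [17 cells changed]:
WWWWW
WWWWG
WKKKK
WKKKW
WKKKK
YYYYW
YYYYW
YYYYW
YYYYY

Answer: WWWWW
WWWWG
WKKKK
WKKKW
WKKKK
YYYYW
YYYYW
YYYYW
YYYYY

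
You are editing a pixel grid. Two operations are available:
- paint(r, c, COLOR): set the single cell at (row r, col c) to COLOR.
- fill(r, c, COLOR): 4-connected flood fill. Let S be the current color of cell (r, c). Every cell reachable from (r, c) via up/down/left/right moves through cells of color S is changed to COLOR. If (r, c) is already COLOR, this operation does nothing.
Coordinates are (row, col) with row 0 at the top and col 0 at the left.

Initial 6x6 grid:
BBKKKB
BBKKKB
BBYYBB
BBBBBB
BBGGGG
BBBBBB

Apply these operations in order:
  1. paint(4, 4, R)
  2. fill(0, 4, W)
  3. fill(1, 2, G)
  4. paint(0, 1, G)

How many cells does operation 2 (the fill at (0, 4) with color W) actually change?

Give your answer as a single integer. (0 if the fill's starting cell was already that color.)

Answer: 6

Derivation:
After op 1 paint(4,4,R):
BBKKKB
BBKKKB
BBYYBB
BBBBBB
BBGGRG
BBBBBB
After op 2 fill(0,4,W) [6 cells changed]:
BBWWWB
BBWWWB
BBYYBB
BBBBBB
BBGGRG
BBBBBB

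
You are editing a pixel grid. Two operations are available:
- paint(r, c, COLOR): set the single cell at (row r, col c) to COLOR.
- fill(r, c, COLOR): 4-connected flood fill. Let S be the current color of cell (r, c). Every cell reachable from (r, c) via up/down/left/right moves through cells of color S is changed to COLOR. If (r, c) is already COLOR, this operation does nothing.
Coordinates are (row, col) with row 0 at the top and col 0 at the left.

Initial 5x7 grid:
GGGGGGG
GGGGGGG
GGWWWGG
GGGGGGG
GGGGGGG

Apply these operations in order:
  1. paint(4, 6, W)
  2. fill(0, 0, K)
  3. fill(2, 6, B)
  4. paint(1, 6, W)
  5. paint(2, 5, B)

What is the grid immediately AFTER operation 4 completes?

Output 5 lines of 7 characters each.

After op 1 paint(4,6,W):
GGGGGGG
GGGGGGG
GGWWWGG
GGGGGGG
GGGGGGW
After op 2 fill(0,0,K) [31 cells changed]:
KKKKKKK
KKKKKKK
KKWWWKK
KKKKKKK
KKKKKKW
After op 3 fill(2,6,B) [31 cells changed]:
BBBBBBB
BBBBBBB
BBWWWBB
BBBBBBB
BBBBBBW
After op 4 paint(1,6,W):
BBBBBBB
BBBBBBW
BBWWWBB
BBBBBBB
BBBBBBW

Answer: BBBBBBB
BBBBBBW
BBWWWBB
BBBBBBB
BBBBBBW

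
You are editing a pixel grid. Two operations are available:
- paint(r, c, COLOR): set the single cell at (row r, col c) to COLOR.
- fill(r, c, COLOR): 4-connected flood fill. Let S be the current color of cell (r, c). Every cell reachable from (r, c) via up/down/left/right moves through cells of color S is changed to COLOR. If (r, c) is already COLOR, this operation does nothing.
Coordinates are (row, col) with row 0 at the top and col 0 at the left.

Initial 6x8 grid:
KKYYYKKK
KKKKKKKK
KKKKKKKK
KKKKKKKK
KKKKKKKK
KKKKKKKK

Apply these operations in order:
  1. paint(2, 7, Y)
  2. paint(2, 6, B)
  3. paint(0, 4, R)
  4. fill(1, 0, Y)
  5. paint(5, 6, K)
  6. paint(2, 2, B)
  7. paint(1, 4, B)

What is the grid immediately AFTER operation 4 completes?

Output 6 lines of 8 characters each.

After op 1 paint(2,7,Y):
KKYYYKKK
KKKKKKKK
KKKKKKKY
KKKKKKKK
KKKKKKKK
KKKKKKKK
After op 2 paint(2,6,B):
KKYYYKKK
KKKKKKKK
KKKKKKBY
KKKKKKKK
KKKKKKKK
KKKKKKKK
After op 3 paint(0,4,R):
KKYYRKKK
KKKKKKKK
KKKKKKBY
KKKKKKKK
KKKKKKKK
KKKKKKKK
After op 4 fill(1,0,Y) [43 cells changed]:
YYYYRYYY
YYYYYYYY
YYYYYYBY
YYYYYYYY
YYYYYYYY
YYYYYYYY

Answer: YYYYRYYY
YYYYYYYY
YYYYYYBY
YYYYYYYY
YYYYYYYY
YYYYYYYY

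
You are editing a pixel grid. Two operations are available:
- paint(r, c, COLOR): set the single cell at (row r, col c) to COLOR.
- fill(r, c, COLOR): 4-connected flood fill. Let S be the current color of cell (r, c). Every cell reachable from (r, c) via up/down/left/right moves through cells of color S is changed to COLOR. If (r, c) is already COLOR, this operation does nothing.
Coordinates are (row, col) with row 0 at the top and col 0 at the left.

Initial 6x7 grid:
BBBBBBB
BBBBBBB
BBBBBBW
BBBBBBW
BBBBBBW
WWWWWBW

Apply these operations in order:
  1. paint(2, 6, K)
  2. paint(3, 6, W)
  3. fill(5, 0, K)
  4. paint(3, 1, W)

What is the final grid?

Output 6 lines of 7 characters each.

Answer: BBBBBBB
BBBBBBB
BBBBBBK
BWBBBBW
BBBBBBW
KKKKKBW

Derivation:
After op 1 paint(2,6,K):
BBBBBBB
BBBBBBB
BBBBBBK
BBBBBBW
BBBBBBW
WWWWWBW
After op 2 paint(3,6,W):
BBBBBBB
BBBBBBB
BBBBBBK
BBBBBBW
BBBBBBW
WWWWWBW
After op 3 fill(5,0,K) [5 cells changed]:
BBBBBBB
BBBBBBB
BBBBBBK
BBBBBBW
BBBBBBW
KKKKKBW
After op 4 paint(3,1,W):
BBBBBBB
BBBBBBB
BBBBBBK
BWBBBBW
BBBBBBW
KKKKKBW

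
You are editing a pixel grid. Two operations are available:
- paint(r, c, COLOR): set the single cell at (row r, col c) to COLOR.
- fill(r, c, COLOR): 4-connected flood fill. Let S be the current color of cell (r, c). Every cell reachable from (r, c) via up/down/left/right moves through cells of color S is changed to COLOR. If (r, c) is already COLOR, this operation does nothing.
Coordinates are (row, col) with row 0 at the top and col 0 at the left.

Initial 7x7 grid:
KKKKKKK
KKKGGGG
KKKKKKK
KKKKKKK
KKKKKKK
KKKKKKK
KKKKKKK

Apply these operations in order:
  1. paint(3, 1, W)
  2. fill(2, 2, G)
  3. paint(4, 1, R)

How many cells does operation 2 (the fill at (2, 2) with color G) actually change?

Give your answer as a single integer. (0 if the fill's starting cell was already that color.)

Answer: 44

Derivation:
After op 1 paint(3,1,W):
KKKKKKK
KKKGGGG
KKKKKKK
KWKKKKK
KKKKKKK
KKKKKKK
KKKKKKK
After op 2 fill(2,2,G) [44 cells changed]:
GGGGGGG
GGGGGGG
GGGGGGG
GWGGGGG
GGGGGGG
GGGGGGG
GGGGGGG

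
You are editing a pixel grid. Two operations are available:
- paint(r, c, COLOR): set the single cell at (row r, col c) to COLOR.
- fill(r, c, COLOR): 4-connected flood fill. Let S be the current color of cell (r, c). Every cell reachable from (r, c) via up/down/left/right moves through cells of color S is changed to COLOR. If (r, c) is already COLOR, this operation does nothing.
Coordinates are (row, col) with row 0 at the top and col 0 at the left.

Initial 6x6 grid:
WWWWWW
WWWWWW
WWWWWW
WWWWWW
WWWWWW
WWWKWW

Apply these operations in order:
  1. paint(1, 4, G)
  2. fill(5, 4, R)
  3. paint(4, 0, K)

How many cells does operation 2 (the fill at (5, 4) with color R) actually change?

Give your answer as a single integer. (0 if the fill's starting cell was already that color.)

Answer: 34

Derivation:
After op 1 paint(1,4,G):
WWWWWW
WWWWGW
WWWWWW
WWWWWW
WWWWWW
WWWKWW
After op 2 fill(5,4,R) [34 cells changed]:
RRRRRR
RRRRGR
RRRRRR
RRRRRR
RRRRRR
RRRKRR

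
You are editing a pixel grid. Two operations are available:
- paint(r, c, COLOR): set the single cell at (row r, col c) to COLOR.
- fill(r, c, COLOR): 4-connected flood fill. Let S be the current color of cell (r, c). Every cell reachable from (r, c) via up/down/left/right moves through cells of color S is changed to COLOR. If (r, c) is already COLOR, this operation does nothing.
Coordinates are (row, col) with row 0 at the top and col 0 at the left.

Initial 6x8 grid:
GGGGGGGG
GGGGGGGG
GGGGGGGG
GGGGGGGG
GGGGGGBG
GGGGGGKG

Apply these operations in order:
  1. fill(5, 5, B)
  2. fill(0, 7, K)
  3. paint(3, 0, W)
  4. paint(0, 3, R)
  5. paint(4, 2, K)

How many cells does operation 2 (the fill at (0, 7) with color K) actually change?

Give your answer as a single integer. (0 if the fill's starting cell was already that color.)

After op 1 fill(5,5,B) [46 cells changed]:
BBBBBBBB
BBBBBBBB
BBBBBBBB
BBBBBBBB
BBBBBBBB
BBBBBBKB
After op 2 fill(0,7,K) [47 cells changed]:
KKKKKKKK
KKKKKKKK
KKKKKKKK
KKKKKKKK
KKKKKKKK
KKKKKKKK

Answer: 47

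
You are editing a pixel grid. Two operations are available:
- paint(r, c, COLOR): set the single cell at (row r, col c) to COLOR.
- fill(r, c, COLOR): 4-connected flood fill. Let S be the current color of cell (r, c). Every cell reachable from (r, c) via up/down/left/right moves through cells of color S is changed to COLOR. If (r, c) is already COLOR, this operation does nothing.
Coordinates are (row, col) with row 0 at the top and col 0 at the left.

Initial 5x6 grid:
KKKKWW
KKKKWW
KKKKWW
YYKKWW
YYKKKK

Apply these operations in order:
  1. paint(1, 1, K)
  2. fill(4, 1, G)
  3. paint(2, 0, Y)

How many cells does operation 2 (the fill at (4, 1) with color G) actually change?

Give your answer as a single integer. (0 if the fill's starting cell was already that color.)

After op 1 paint(1,1,K):
KKKKWW
KKKKWW
KKKKWW
YYKKWW
YYKKKK
After op 2 fill(4,1,G) [4 cells changed]:
KKKKWW
KKKKWW
KKKKWW
GGKKWW
GGKKKK

Answer: 4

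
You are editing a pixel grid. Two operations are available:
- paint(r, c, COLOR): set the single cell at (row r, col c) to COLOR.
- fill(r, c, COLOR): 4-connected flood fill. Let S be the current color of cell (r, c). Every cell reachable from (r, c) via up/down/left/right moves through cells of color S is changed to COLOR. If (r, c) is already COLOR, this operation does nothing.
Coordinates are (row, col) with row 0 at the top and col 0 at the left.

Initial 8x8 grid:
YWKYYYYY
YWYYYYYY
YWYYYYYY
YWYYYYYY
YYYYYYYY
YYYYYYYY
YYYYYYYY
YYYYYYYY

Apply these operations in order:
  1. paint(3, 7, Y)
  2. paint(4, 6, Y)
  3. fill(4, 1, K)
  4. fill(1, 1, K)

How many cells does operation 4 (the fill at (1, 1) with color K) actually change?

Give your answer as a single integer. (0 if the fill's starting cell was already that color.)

After op 1 paint(3,7,Y):
YWKYYYYY
YWYYYYYY
YWYYYYYY
YWYYYYYY
YYYYYYYY
YYYYYYYY
YYYYYYYY
YYYYYYYY
After op 2 paint(4,6,Y):
YWKYYYYY
YWYYYYYY
YWYYYYYY
YWYYYYYY
YYYYYYYY
YYYYYYYY
YYYYYYYY
YYYYYYYY
After op 3 fill(4,1,K) [59 cells changed]:
KWKKKKKK
KWKKKKKK
KWKKKKKK
KWKKKKKK
KKKKKKKK
KKKKKKKK
KKKKKKKK
KKKKKKKK
After op 4 fill(1,1,K) [4 cells changed]:
KKKKKKKK
KKKKKKKK
KKKKKKKK
KKKKKKKK
KKKKKKKK
KKKKKKKK
KKKKKKKK
KKKKKKKK

Answer: 4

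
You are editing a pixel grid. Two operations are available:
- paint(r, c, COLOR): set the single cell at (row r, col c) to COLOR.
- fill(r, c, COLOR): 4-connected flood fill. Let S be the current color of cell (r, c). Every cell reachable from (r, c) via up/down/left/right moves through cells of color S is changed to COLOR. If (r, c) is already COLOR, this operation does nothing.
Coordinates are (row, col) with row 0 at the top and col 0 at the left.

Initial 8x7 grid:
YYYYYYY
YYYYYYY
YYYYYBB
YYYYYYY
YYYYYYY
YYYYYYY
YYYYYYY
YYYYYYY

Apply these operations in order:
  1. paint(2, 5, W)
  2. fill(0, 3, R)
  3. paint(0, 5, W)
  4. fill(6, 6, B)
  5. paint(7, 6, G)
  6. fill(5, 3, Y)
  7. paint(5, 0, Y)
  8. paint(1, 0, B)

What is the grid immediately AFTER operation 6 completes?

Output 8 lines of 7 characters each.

Answer: YYYYYWY
YYYYYYY
YYYYYWY
YYYYYYY
YYYYYYY
YYYYYYY
YYYYYYY
YYYYYYG

Derivation:
After op 1 paint(2,5,W):
YYYYYYY
YYYYYYY
YYYYYWB
YYYYYYY
YYYYYYY
YYYYYYY
YYYYYYY
YYYYYYY
After op 2 fill(0,3,R) [54 cells changed]:
RRRRRRR
RRRRRRR
RRRRRWB
RRRRRRR
RRRRRRR
RRRRRRR
RRRRRRR
RRRRRRR
After op 3 paint(0,5,W):
RRRRRWR
RRRRRRR
RRRRRWB
RRRRRRR
RRRRRRR
RRRRRRR
RRRRRRR
RRRRRRR
After op 4 fill(6,6,B) [53 cells changed]:
BBBBBWB
BBBBBBB
BBBBBWB
BBBBBBB
BBBBBBB
BBBBBBB
BBBBBBB
BBBBBBB
After op 5 paint(7,6,G):
BBBBBWB
BBBBBBB
BBBBBWB
BBBBBBB
BBBBBBB
BBBBBBB
BBBBBBB
BBBBBBG
After op 6 fill(5,3,Y) [53 cells changed]:
YYYYYWY
YYYYYYY
YYYYYWY
YYYYYYY
YYYYYYY
YYYYYYY
YYYYYYY
YYYYYYG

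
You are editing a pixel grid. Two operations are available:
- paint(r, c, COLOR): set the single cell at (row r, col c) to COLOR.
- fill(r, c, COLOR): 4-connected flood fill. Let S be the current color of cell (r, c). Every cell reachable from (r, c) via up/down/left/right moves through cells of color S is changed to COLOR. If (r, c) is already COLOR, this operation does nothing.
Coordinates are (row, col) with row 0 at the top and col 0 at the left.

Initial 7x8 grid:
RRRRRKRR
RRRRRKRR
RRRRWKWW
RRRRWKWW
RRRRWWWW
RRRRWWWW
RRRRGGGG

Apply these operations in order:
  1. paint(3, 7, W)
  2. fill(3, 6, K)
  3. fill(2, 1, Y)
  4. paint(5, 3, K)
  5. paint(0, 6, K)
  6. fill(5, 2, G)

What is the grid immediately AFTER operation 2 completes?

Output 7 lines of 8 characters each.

Answer: RRRRRKRR
RRRRRKRR
RRRRKKKK
RRRRKKKK
RRRRKKKK
RRRRKKKK
RRRRGGGG

Derivation:
After op 1 paint(3,7,W):
RRRRRKRR
RRRRRKRR
RRRRWKWW
RRRRWKWW
RRRRWWWW
RRRRWWWW
RRRRGGGG
After op 2 fill(3,6,K) [14 cells changed]:
RRRRRKRR
RRRRRKRR
RRRRKKKK
RRRRKKKK
RRRRKKKK
RRRRKKKK
RRRRGGGG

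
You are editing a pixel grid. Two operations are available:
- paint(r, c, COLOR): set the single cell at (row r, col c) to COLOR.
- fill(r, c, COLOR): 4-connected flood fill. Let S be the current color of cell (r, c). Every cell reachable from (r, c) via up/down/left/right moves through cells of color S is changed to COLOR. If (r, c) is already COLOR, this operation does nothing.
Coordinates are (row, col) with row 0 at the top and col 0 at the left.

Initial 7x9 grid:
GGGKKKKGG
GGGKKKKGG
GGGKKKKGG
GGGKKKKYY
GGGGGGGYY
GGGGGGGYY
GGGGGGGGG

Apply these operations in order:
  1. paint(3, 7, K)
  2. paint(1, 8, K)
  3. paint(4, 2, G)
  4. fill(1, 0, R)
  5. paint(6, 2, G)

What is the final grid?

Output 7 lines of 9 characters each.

After op 1 paint(3,7,K):
GGGKKKKGG
GGGKKKKGG
GGGKKKKGG
GGGKKKKKY
GGGGGGGYY
GGGGGGGYY
GGGGGGGGG
After op 2 paint(1,8,K):
GGGKKKKGG
GGGKKKKGK
GGGKKKKGG
GGGKKKKKY
GGGGGGGYY
GGGGGGGYY
GGGGGGGGG
After op 3 paint(4,2,G):
GGGKKKKGG
GGGKKKKGK
GGGKKKKGG
GGGKKKKKY
GGGGGGGYY
GGGGGGGYY
GGGGGGGGG
After op 4 fill(1,0,R) [35 cells changed]:
RRRKKKKGG
RRRKKKKGK
RRRKKKKGG
RRRKKKKKY
RRRRRRRYY
RRRRRRRYY
RRRRRRRRR
After op 5 paint(6,2,G):
RRRKKKKGG
RRRKKKKGK
RRRKKKKGG
RRRKKKKKY
RRRRRRRYY
RRRRRRRYY
RRGRRRRRR

Answer: RRRKKKKGG
RRRKKKKGK
RRRKKKKGG
RRRKKKKKY
RRRRRRRYY
RRRRRRRYY
RRGRRRRRR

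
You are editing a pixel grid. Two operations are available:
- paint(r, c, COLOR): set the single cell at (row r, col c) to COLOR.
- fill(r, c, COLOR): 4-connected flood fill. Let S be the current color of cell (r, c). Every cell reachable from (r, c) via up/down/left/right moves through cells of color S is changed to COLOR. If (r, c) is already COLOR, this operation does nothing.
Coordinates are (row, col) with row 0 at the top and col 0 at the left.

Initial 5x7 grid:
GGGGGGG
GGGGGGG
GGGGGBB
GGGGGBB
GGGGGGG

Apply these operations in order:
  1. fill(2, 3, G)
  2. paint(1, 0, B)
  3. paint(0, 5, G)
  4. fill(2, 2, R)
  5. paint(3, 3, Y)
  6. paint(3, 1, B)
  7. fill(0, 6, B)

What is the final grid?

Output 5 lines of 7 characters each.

Answer: BBBBBBB
BBBBBBB
BBBBBBB
BBBYBBB
BBBBBBB

Derivation:
After op 1 fill(2,3,G) [0 cells changed]:
GGGGGGG
GGGGGGG
GGGGGBB
GGGGGBB
GGGGGGG
After op 2 paint(1,0,B):
GGGGGGG
BGGGGGG
GGGGGBB
GGGGGBB
GGGGGGG
After op 3 paint(0,5,G):
GGGGGGG
BGGGGGG
GGGGGBB
GGGGGBB
GGGGGGG
After op 4 fill(2,2,R) [30 cells changed]:
RRRRRRR
BRRRRRR
RRRRRBB
RRRRRBB
RRRRRRR
After op 5 paint(3,3,Y):
RRRRRRR
BRRRRRR
RRRRRBB
RRRYRBB
RRRRRRR
After op 6 paint(3,1,B):
RRRRRRR
BRRRRRR
RRRRRBB
RBRYRBB
RRRRRRR
After op 7 fill(0,6,B) [28 cells changed]:
BBBBBBB
BBBBBBB
BBBBBBB
BBBYBBB
BBBBBBB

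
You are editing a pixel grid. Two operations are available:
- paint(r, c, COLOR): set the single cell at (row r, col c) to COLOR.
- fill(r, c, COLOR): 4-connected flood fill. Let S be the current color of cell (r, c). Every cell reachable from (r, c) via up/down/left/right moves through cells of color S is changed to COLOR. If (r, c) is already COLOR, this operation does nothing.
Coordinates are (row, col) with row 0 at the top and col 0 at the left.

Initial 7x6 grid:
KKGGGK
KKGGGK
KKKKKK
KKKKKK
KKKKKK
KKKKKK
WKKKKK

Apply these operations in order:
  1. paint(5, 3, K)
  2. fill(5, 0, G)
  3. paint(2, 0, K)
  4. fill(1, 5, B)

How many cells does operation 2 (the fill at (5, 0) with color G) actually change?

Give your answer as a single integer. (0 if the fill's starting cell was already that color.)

Answer: 35

Derivation:
After op 1 paint(5,3,K):
KKGGGK
KKGGGK
KKKKKK
KKKKKK
KKKKKK
KKKKKK
WKKKKK
After op 2 fill(5,0,G) [35 cells changed]:
GGGGGG
GGGGGG
GGGGGG
GGGGGG
GGGGGG
GGGGGG
WGGGGG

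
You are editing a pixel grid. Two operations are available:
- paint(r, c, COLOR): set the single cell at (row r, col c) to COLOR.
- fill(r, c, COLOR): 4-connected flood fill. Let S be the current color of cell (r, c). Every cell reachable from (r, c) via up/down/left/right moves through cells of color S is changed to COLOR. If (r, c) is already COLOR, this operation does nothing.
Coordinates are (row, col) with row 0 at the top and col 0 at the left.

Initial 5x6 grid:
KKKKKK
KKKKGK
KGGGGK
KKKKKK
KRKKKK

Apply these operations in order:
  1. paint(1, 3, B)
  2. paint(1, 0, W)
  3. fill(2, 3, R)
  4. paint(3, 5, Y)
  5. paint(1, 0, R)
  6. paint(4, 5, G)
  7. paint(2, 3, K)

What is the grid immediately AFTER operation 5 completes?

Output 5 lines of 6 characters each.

After op 1 paint(1,3,B):
KKKKKK
KKKBGK
KGGGGK
KKKKKK
KRKKKK
After op 2 paint(1,0,W):
KKKKKK
WKKBGK
KGGGGK
KKKKKK
KRKKKK
After op 3 fill(2,3,R) [5 cells changed]:
KKKKKK
WKKBRK
KRRRRK
KKKKKK
KRKKKK
After op 4 paint(3,5,Y):
KKKKKK
WKKBRK
KRRRRK
KKKKKY
KRKKKK
After op 5 paint(1,0,R):
KKKKKK
RKKBRK
KRRRRK
KKKKKY
KRKKKK

Answer: KKKKKK
RKKBRK
KRRRRK
KKKKKY
KRKKKK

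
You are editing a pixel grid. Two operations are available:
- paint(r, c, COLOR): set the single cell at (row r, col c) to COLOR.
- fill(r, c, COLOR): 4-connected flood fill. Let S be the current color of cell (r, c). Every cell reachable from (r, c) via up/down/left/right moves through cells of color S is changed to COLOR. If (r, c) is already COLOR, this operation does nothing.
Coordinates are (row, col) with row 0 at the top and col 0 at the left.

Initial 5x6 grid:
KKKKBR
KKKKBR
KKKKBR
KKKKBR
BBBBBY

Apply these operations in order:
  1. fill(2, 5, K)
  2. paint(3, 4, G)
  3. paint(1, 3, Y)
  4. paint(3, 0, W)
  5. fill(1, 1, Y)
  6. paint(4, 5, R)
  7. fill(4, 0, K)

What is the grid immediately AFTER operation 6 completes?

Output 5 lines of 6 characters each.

After op 1 fill(2,5,K) [4 cells changed]:
KKKKBK
KKKKBK
KKKKBK
KKKKBK
BBBBBY
After op 2 paint(3,4,G):
KKKKBK
KKKKBK
KKKKBK
KKKKGK
BBBBBY
After op 3 paint(1,3,Y):
KKKKBK
KKKYBK
KKKKBK
KKKKGK
BBBBBY
After op 4 paint(3,0,W):
KKKKBK
KKKYBK
KKKKBK
WKKKGK
BBBBBY
After op 5 fill(1,1,Y) [14 cells changed]:
YYYYBK
YYYYBK
YYYYBK
WYYYGK
BBBBBY
After op 6 paint(4,5,R):
YYYYBK
YYYYBK
YYYYBK
WYYYGK
BBBBBR

Answer: YYYYBK
YYYYBK
YYYYBK
WYYYGK
BBBBBR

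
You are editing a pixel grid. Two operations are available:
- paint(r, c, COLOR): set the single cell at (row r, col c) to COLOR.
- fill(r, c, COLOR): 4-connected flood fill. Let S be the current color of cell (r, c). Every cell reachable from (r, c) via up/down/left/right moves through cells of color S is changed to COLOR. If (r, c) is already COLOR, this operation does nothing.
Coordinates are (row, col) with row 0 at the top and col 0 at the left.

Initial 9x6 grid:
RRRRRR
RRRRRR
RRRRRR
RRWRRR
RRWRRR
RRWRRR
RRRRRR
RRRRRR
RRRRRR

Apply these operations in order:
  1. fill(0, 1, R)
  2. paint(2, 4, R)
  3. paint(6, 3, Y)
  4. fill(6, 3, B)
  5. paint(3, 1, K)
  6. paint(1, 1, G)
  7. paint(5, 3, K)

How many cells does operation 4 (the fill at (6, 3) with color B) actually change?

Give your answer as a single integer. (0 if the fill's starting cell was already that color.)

After op 1 fill(0,1,R) [0 cells changed]:
RRRRRR
RRRRRR
RRRRRR
RRWRRR
RRWRRR
RRWRRR
RRRRRR
RRRRRR
RRRRRR
After op 2 paint(2,4,R):
RRRRRR
RRRRRR
RRRRRR
RRWRRR
RRWRRR
RRWRRR
RRRRRR
RRRRRR
RRRRRR
After op 3 paint(6,3,Y):
RRRRRR
RRRRRR
RRRRRR
RRWRRR
RRWRRR
RRWRRR
RRRYRR
RRRRRR
RRRRRR
After op 4 fill(6,3,B) [1 cells changed]:
RRRRRR
RRRRRR
RRRRRR
RRWRRR
RRWRRR
RRWRRR
RRRBRR
RRRRRR
RRRRRR

Answer: 1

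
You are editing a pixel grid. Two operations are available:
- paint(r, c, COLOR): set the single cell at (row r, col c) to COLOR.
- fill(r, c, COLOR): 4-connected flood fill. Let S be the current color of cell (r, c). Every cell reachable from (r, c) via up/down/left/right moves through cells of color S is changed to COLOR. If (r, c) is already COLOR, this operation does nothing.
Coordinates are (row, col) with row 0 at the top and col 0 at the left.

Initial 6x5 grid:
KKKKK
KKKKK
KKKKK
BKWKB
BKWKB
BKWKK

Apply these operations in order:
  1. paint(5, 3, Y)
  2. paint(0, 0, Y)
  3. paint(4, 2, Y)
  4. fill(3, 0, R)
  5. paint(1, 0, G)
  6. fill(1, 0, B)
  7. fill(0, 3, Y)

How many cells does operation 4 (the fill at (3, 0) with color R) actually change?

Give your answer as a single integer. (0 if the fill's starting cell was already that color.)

After op 1 paint(5,3,Y):
KKKKK
KKKKK
KKKKK
BKWKB
BKWKB
BKWYK
After op 2 paint(0,0,Y):
YKKKK
KKKKK
KKKKK
BKWKB
BKWKB
BKWYK
After op 3 paint(4,2,Y):
YKKKK
KKKKK
KKKKK
BKWKB
BKYKB
BKWYK
After op 4 fill(3,0,R) [3 cells changed]:
YKKKK
KKKKK
KKKKK
RKWKB
RKYKB
RKWYK

Answer: 3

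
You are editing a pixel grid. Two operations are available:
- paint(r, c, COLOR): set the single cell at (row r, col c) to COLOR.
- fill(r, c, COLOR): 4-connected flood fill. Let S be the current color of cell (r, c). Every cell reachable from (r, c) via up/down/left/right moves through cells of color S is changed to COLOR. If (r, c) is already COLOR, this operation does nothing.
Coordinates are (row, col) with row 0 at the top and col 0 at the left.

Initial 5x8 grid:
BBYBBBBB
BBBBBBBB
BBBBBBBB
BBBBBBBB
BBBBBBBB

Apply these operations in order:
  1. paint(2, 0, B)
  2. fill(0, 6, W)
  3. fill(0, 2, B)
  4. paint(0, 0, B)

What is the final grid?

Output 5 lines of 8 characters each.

Answer: BWBWWWWW
WWWWWWWW
WWWWWWWW
WWWWWWWW
WWWWWWWW

Derivation:
After op 1 paint(2,0,B):
BBYBBBBB
BBBBBBBB
BBBBBBBB
BBBBBBBB
BBBBBBBB
After op 2 fill(0,6,W) [39 cells changed]:
WWYWWWWW
WWWWWWWW
WWWWWWWW
WWWWWWWW
WWWWWWWW
After op 3 fill(0,2,B) [1 cells changed]:
WWBWWWWW
WWWWWWWW
WWWWWWWW
WWWWWWWW
WWWWWWWW
After op 4 paint(0,0,B):
BWBWWWWW
WWWWWWWW
WWWWWWWW
WWWWWWWW
WWWWWWWW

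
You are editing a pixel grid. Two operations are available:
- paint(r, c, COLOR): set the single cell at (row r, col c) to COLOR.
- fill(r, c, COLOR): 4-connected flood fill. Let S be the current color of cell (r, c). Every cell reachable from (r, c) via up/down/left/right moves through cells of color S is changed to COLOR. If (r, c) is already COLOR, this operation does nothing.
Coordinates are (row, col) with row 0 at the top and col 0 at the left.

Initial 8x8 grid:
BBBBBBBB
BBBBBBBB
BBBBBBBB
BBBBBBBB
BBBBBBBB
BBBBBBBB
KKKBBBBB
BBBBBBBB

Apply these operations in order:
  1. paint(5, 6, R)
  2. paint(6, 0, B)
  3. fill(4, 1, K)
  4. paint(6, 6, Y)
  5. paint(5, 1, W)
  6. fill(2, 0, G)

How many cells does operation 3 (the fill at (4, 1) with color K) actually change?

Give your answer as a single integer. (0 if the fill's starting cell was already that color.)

After op 1 paint(5,6,R):
BBBBBBBB
BBBBBBBB
BBBBBBBB
BBBBBBBB
BBBBBBBB
BBBBBBRB
KKKBBBBB
BBBBBBBB
After op 2 paint(6,0,B):
BBBBBBBB
BBBBBBBB
BBBBBBBB
BBBBBBBB
BBBBBBBB
BBBBBBRB
BKKBBBBB
BBBBBBBB
After op 3 fill(4,1,K) [61 cells changed]:
KKKKKKKK
KKKKKKKK
KKKKKKKK
KKKKKKKK
KKKKKKKK
KKKKKKRK
KKKKKKKK
KKKKKKKK

Answer: 61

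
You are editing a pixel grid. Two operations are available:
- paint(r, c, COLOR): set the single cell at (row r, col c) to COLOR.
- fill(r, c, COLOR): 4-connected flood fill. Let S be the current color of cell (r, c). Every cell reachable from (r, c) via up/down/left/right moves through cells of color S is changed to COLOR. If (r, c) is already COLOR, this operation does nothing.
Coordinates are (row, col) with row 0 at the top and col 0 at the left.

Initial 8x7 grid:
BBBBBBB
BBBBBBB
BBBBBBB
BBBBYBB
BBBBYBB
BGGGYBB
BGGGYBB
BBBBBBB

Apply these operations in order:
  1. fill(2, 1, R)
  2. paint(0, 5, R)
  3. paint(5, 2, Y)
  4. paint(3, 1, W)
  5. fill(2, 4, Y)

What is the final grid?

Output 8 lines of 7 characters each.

After op 1 fill(2,1,R) [46 cells changed]:
RRRRRRR
RRRRRRR
RRRRRRR
RRRRYRR
RRRRYRR
RGGGYRR
RGGGYRR
RRRRRRR
After op 2 paint(0,5,R):
RRRRRRR
RRRRRRR
RRRRRRR
RRRRYRR
RRRRYRR
RGGGYRR
RGGGYRR
RRRRRRR
After op 3 paint(5,2,Y):
RRRRRRR
RRRRRRR
RRRRRRR
RRRRYRR
RRRRYRR
RGYGYRR
RGGGYRR
RRRRRRR
After op 4 paint(3,1,W):
RRRRRRR
RRRRRRR
RRRRRRR
RWRRYRR
RRRRYRR
RGYGYRR
RGGGYRR
RRRRRRR
After op 5 fill(2,4,Y) [45 cells changed]:
YYYYYYY
YYYYYYY
YYYYYYY
YWYYYYY
YYYYYYY
YGYGYYY
YGGGYYY
YYYYYYY

Answer: YYYYYYY
YYYYYYY
YYYYYYY
YWYYYYY
YYYYYYY
YGYGYYY
YGGGYYY
YYYYYYY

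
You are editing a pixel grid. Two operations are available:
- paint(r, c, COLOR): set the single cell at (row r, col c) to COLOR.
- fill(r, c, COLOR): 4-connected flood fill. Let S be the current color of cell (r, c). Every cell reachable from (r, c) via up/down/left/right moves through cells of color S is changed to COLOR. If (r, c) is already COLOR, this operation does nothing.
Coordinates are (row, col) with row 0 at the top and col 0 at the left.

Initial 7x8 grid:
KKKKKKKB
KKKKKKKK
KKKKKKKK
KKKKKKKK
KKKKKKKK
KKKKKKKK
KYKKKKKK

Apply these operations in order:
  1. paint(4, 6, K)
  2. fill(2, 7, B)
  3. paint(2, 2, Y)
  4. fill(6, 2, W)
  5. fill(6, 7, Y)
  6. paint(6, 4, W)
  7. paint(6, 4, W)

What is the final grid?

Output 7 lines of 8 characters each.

After op 1 paint(4,6,K):
KKKKKKKB
KKKKKKKK
KKKKKKKK
KKKKKKKK
KKKKKKKK
KKKKKKKK
KYKKKKKK
After op 2 fill(2,7,B) [54 cells changed]:
BBBBBBBB
BBBBBBBB
BBBBBBBB
BBBBBBBB
BBBBBBBB
BBBBBBBB
BYBBBBBB
After op 3 paint(2,2,Y):
BBBBBBBB
BBBBBBBB
BBYBBBBB
BBBBBBBB
BBBBBBBB
BBBBBBBB
BYBBBBBB
After op 4 fill(6,2,W) [54 cells changed]:
WWWWWWWW
WWWWWWWW
WWYWWWWW
WWWWWWWW
WWWWWWWW
WWWWWWWW
WYWWWWWW
After op 5 fill(6,7,Y) [54 cells changed]:
YYYYYYYY
YYYYYYYY
YYYYYYYY
YYYYYYYY
YYYYYYYY
YYYYYYYY
YYYYYYYY
After op 6 paint(6,4,W):
YYYYYYYY
YYYYYYYY
YYYYYYYY
YYYYYYYY
YYYYYYYY
YYYYYYYY
YYYYWYYY
After op 7 paint(6,4,W):
YYYYYYYY
YYYYYYYY
YYYYYYYY
YYYYYYYY
YYYYYYYY
YYYYYYYY
YYYYWYYY

Answer: YYYYYYYY
YYYYYYYY
YYYYYYYY
YYYYYYYY
YYYYYYYY
YYYYYYYY
YYYYWYYY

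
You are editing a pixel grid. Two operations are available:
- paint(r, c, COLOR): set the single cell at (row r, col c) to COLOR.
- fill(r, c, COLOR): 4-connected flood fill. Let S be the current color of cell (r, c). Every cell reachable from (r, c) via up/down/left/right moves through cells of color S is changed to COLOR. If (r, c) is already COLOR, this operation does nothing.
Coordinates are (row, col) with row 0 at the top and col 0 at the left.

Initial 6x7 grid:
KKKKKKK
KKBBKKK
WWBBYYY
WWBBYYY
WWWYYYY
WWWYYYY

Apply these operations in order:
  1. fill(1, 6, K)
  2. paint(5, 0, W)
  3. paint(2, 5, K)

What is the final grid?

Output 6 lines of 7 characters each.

Answer: KKKKKKK
KKBBKKK
WWBBYKY
WWBBYYY
WWWYYYY
WWWYYYY

Derivation:
After op 1 fill(1,6,K) [0 cells changed]:
KKKKKKK
KKBBKKK
WWBBYYY
WWBBYYY
WWWYYYY
WWWYYYY
After op 2 paint(5,0,W):
KKKKKKK
KKBBKKK
WWBBYYY
WWBBYYY
WWWYYYY
WWWYYYY
After op 3 paint(2,5,K):
KKKKKKK
KKBBKKK
WWBBYKY
WWBBYYY
WWWYYYY
WWWYYYY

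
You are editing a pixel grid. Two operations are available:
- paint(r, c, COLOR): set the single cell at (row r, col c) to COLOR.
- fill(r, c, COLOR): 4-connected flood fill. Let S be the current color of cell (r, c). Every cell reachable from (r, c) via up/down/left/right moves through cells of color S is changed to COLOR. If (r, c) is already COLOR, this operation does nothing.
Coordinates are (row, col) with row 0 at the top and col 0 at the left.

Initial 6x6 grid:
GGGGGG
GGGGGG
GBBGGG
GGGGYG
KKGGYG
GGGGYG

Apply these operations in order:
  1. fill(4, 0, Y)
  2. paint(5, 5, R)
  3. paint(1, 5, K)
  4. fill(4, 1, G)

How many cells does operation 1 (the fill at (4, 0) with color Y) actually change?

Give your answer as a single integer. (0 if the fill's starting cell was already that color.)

Answer: 2

Derivation:
After op 1 fill(4,0,Y) [2 cells changed]:
GGGGGG
GGGGGG
GBBGGG
GGGGYG
YYGGYG
GGGGYG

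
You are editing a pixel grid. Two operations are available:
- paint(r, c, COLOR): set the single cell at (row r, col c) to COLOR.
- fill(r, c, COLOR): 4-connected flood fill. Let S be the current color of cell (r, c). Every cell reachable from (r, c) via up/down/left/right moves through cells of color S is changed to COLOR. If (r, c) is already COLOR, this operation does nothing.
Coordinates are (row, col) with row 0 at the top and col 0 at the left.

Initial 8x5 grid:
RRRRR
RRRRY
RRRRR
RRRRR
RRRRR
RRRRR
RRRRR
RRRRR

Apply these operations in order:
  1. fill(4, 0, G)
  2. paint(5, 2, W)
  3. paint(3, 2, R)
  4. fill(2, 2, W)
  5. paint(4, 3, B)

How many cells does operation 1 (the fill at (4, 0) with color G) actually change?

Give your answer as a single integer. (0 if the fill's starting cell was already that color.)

After op 1 fill(4,0,G) [39 cells changed]:
GGGGG
GGGGY
GGGGG
GGGGG
GGGGG
GGGGG
GGGGG
GGGGG

Answer: 39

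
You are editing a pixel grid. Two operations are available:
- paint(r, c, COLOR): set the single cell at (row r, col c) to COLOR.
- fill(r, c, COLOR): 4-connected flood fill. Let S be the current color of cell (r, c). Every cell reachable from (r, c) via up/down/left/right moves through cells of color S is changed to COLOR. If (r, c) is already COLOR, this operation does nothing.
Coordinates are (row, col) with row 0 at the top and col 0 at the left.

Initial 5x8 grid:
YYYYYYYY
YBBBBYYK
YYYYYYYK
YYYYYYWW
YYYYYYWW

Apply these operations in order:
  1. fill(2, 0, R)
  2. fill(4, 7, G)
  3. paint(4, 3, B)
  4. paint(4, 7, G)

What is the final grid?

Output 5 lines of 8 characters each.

After op 1 fill(2,0,R) [30 cells changed]:
RRRRRRRR
RBBBBRRK
RRRRRRRK
RRRRRRWW
RRRRRRWW
After op 2 fill(4,7,G) [4 cells changed]:
RRRRRRRR
RBBBBRRK
RRRRRRRK
RRRRRRGG
RRRRRRGG
After op 3 paint(4,3,B):
RRRRRRRR
RBBBBRRK
RRRRRRRK
RRRRRRGG
RRRBRRGG
After op 4 paint(4,7,G):
RRRRRRRR
RBBBBRRK
RRRRRRRK
RRRRRRGG
RRRBRRGG

Answer: RRRRRRRR
RBBBBRRK
RRRRRRRK
RRRRRRGG
RRRBRRGG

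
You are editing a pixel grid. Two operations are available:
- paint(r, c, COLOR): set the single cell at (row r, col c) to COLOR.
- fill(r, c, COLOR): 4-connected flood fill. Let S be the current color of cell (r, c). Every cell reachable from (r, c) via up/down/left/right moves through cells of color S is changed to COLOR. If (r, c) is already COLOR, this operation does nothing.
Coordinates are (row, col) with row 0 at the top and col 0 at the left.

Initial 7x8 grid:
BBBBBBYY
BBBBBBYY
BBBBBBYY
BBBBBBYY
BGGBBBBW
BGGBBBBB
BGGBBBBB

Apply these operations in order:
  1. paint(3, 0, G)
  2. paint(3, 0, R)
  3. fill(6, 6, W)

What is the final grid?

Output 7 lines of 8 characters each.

Answer: WWWWWWYY
WWWWWWYY
WWWWWWYY
RWWWWWYY
BGGWWWWW
BGGWWWWW
BGGWWWWW

Derivation:
After op 1 paint(3,0,G):
BBBBBBYY
BBBBBBYY
BBBBBBYY
GBBBBBYY
BGGBBBBW
BGGBBBBB
BGGBBBBB
After op 2 paint(3,0,R):
BBBBBBYY
BBBBBBYY
BBBBBBYY
RBBBBBYY
BGGBBBBW
BGGBBBBB
BGGBBBBB
After op 3 fill(6,6,W) [37 cells changed]:
WWWWWWYY
WWWWWWYY
WWWWWWYY
RWWWWWYY
BGGWWWWW
BGGWWWWW
BGGWWWWW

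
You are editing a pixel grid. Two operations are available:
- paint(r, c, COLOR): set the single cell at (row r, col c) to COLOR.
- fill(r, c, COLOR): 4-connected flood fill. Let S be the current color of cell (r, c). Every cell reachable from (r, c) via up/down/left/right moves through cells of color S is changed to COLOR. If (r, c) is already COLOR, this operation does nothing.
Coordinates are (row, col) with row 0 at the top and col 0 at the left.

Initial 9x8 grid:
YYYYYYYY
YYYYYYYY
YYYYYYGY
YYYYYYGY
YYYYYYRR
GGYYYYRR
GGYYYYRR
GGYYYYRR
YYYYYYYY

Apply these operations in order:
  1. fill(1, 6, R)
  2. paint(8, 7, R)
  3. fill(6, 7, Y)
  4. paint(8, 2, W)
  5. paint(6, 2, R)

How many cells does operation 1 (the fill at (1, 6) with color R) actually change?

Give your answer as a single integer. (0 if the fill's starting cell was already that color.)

After op 1 fill(1,6,R) [56 cells changed]:
RRRRRRRR
RRRRRRRR
RRRRRRGR
RRRRRRGR
RRRRRRRR
GGRRRRRR
GGRRRRRR
GGRRRRRR
RRRRRRRR

Answer: 56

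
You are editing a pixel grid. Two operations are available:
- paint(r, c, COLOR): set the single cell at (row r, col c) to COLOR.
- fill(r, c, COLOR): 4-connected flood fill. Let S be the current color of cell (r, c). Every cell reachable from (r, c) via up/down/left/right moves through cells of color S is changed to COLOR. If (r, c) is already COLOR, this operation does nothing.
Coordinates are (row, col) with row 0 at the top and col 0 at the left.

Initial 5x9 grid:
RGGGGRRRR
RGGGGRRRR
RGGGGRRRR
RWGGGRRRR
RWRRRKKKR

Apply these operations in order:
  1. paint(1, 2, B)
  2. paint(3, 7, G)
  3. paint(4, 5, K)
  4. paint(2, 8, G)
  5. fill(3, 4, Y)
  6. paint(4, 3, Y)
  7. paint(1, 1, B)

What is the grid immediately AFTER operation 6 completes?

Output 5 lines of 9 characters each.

Answer: RYYYYRRRR
RYBYYRRRR
RYYYYRRRG
RWYYYRRGR
RWRYRKKKR

Derivation:
After op 1 paint(1,2,B):
RGGGGRRRR
RGBGGRRRR
RGGGGRRRR
RWGGGRRRR
RWRRRKKKR
After op 2 paint(3,7,G):
RGGGGRRRR
RGBGGRRRR
RGGGGRRRR
RWGGGRRGR
RWRRRKKKR
After op 3 paint(4,5,K):
RGGGGRRRR
RGBGGRRRR
RGGGGRRRR
RWGGGRRGR
RWRRRKKKR
After op 4 paint(2,8,G):
RGGGGRRRR
RGBGGRRRR
RGGGGRRRG
RWGGGRRGR
RWRRRKKKR
After op 5 fill(3,4,Y) [14 cells changed]:
RYYYYRRRR
RYBYYRRRR
RYYYYRRRG
RWYYYRRGR
RWRRRKKKR
After op 6 paint(4,3,Y):
RYYYYRRRR
RYBYYRRRR
RYYYYRRRG
RWYYYRRGR
RWRYRKKKR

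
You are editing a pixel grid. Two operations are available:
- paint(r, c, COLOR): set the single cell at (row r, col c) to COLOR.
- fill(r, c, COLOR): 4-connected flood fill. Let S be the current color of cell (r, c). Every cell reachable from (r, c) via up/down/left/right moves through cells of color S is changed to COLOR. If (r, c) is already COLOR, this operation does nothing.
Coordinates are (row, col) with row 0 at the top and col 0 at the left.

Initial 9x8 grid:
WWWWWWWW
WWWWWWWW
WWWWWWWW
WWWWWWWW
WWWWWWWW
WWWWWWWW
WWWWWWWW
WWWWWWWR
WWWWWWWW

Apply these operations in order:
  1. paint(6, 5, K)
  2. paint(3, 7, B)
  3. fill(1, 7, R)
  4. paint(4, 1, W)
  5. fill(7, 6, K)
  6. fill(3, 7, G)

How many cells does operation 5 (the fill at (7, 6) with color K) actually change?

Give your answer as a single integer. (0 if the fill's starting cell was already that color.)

Answer: 69

Derivation:
After op 1 paint(6,5,K):
WWWWWWWW
WWWWWWWW
WWWWWWWW
WWWWWWWW
WWWWWWWW
WWWWWWWW
WWWWWKWW
WWWWWWWR
WWWWWWWW
After op 2 paint(3,7,B):
WWWWWWWW
WWWWWWWW
WWWWWWWW
WWWWWWWB
WWWWWWWW
WWWWWWWW
WWWWWKWW
WWWWWWWR
WWWWWWWW
After op 3 fill(1,7,R) [69 cells changed]:
RRRRRRRR
RRRRRRRR
RRRRRRRR
RRRRRRRB
RRRRRRRR
RRRRRRRR
RRRRRKRR
RRRRRRRR
RRRRRRRR
After op 4 paint(4,1,W):
RRRRRRRR
RRRRRRRR
RRRRRRRR
RRRRRRRB
RWRRRRRR
RRRRRRRR
RRRRRKRR
RRRRRRRR
RRRRRRRR
After op 5 fill(7,6,K) [69 cells changed]:
KKKKKKKK
KKKKKKKK
KKKKKKKK
KKKKKKKB
KWKKKKKK
KKKKKKKK
KKKKKKKK
KKKKKKKK
KKKKKKKK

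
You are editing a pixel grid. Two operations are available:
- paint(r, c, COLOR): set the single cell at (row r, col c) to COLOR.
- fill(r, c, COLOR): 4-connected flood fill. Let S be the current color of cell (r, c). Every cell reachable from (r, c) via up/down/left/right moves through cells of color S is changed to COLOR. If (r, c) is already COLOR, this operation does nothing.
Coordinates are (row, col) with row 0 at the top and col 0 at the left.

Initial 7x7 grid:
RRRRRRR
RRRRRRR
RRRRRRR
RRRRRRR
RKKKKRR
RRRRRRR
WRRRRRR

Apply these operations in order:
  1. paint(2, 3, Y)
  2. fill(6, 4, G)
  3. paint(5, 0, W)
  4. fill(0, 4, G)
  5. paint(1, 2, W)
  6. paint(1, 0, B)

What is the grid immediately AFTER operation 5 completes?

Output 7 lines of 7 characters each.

Answer: GGGGGGG
GGWGGGG
GGGYGGG
GGGGGGG
GKKKKGG
WGGGGGG
WGGGGGG

Derivation:
After op 1 paint(2,3,Y):
RRRRRRR
RRRRRRR
RRRYRRR
RRRRRRR
RKKKKRR
RRRRRRR
WRRRRRR
After op 2 fill(6,4,G) [43 cells changed]:
GGGGGGG
GGGGGGG
GGGYGGG
GGGGGGG
GKKKKGG
GGGGGGG
WGGGGGG
After op 3 paint(5,0,W):
GGGGGGG
GGGGGGG
GGGYGGG
GGGGGGG
GKKKKGG
WGGGGGG
WGGGGGG
After op 4 fill(0,4,G) [0 cells changed]:
GGGGGGG
GGGGGGG
GGGYGGG
GGGGGGG
GKKKKGG
WGGGGGG
WGGGGGG
After op 5 paint(1,2,W):
GGGGGGG
GGWGGGG
GGGYGGG
GGGGGGG
GKKKKGG
WGGGGGG
WGGGGGG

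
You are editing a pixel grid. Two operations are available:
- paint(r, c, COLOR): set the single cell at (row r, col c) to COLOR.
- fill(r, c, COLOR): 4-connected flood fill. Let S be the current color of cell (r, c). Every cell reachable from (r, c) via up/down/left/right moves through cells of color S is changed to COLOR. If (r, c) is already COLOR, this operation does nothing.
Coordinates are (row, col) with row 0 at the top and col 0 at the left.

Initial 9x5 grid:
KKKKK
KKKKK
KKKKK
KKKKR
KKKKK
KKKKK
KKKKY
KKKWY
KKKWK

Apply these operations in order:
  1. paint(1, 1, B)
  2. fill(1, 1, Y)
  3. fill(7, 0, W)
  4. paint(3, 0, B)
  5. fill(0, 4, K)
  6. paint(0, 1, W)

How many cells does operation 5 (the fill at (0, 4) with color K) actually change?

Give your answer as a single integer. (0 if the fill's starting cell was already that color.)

Answer: 39

Derivation:
After op 1 paint(1,1,B):
KKKKK
KBKKK
KKKKK
KKKKR
KKKKK
KKKKK
KKKKY
KKKWY
KKKWK
After op 2 fill(1,1,Y) [1 cells changed]:
KKKKK
KYKKK
KKKKK
KKKKR
KKKKK
KKKKK
KKKKY
KKKWY
KKKWK
After op 3 fill(7,0,W) [38 cells changed]:
WWWWW
WYWWW
WWWWW
WWWWR
WWWWW
WWWWW
WWWWY
WWWWY
WWWWK
After op 4 paint(3,0,B):
WWWWW
WYWWW
WWWWW
BWWWR
WWWWW
WWWWW
WWWWY
WWWWY
WWWWK
After op 5 fill(0,4,K) [39 cells changed]:
KKKKK
KYKKK
KKKKK
BKKKR
KKKKK
KKKKK
KKKKY
KKKKY
KKKKK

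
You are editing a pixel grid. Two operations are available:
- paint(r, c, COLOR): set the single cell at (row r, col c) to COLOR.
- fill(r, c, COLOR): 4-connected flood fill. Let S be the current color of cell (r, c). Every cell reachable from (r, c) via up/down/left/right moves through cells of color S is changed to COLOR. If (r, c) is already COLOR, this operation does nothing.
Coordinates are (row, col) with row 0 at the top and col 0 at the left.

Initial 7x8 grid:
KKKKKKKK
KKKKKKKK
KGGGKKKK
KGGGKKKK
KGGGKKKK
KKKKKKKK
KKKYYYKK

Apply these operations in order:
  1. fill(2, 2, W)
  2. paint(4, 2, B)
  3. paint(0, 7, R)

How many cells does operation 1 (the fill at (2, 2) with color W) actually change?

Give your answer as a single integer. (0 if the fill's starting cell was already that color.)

Answer: 9

Derivation:
After op 1 fill(2,2,W) [9 cells changed]:
KKKKKKKK
KKKKKKKK
KWWWKKKK
KWWWKKKK
KWWWKKKK
KKKKKKKK
KKKYYYKK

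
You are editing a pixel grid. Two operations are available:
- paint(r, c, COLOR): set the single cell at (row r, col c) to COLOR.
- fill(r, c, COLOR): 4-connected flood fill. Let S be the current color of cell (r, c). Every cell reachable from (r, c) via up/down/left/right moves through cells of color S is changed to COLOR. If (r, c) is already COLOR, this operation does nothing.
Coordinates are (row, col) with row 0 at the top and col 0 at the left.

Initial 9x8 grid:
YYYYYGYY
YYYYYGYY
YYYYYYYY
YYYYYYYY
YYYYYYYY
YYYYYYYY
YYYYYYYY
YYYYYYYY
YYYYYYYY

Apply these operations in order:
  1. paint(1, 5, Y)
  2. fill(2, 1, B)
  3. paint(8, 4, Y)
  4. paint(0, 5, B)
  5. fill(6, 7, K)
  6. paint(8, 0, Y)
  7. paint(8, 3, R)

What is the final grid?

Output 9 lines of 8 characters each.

Answer: KKKKKKKK
KKKKKKKK
KKKKKKKK
KKKKKKKK
KKKKKKKK
KKKKKKKK
KKKKKKKK
KKKKKKKK
YKKRYKKK

Derivation:
After op 1 paint(1,5,Y):
YYYYYGYY
YYYYYYYY
YYYYYYYY
YYYYYYYY
YYYYYYYY
YYYYYYYY
YYYYYYYY
YYYYYYYY
YYYYYYYY
After op 2 fill(2,1,B) [71 cells changed]:
BBBBBGBB
BBBBBBBB
BBBBBBBB
BBBBBBBB
BBBBBBBB
BBBBBBBB
BBBBBBBB
BBBBBBBB
BBBBBBBB
After op 3 paint(8,4,Y):
BBBBBGBB
BBBBBBBB
BBBBBBBB
BBBBBBBB
BBBBBBBB
BBBBBBBB
BBBBBBBB
BBBBBBBB
BBBBYBBB
After op 4 paint(0,5,B):
BBBBBBBB
BBBBBBBB
BBBBBBBB
BBBBBBBB
BBBBBBBB
BBBBBBBB
BBBBBBBB
BBBBBBBB
BBBBYBBB
After op 5 fill(6,7,K) [71 cells changed]:
KKKKKKKK
KKKKKKKK
KKKKKKKK
KKKKKKKK
KKKKKKKK
KKKKKKKK
KKKKKKKK
KKKKKKKK
KKKKYKKK
After op 6 paint(8,0,Y):
KKKKKKKK
KKKKKKKK
KKKKKKKK
KKKKKKKK
KKKKKKKK
KKKKKKKK
KKKKKKKK
KKKKKKKK
YKKKYKKK
After op 7 paint(8,3,R):
KKKKKKKK
KKKKKKKK
KKKKKKKK
KKKKKKKK
KKKKKKKK
KKKKKKKK
KKKKKKKK
KKKKKKKK
YKKRYKKK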